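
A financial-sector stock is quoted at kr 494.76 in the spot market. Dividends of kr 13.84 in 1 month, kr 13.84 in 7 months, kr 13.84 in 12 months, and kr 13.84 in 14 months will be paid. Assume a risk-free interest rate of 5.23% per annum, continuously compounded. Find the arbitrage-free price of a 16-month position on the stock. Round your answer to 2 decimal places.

PV(dividends) I = 13.84·e^(−0.0523·1/12) + 13.84·e^(−0.0523·7/12) + 13.84·e^(−0.0523·12/12) + 13.84·e^(−0.0523·14/12)
I = 13.7798 + 13.4241 + 13.1348 + 13.0208 = 53.3595
F = (S − I)·e^(rT) = (494.76 − 53.3595) · e^(0.0523·16/12)
= 441.4005 · e^0.069733 = 441.4005 × 1.072222 = kr 473.28

kr 473.28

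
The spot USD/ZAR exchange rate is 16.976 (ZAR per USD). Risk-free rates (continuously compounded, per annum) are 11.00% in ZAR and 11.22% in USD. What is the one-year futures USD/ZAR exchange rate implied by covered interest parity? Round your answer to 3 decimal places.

F = S·e^((r_ZAR − r_USD)T) = 16.976 · e^((0.1100 − 0.1122) × 12/12)
= 16.976 · e^-0.002200 = 16.976 × 0.997802
F = 16.939 ZAR per USD

16.939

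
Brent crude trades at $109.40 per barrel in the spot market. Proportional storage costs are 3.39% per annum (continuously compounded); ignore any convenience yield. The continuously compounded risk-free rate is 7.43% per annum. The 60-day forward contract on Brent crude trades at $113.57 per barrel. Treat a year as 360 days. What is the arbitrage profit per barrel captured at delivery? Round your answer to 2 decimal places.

$2.18 per barrel

Fair forward: F* = S·e^(carry·T), with carry = (r + u) = 0.0743 + 0.0339 = 0.1082
F* = 109.40 · e^(0.1082 × 60/360) = 109.40 · e^0.018033 = 109.40 × 1.018197 = $111.3908
Market $113.57 > fair $111.3908: forward overpriced → cash-and-carry (buy spot, short the forward).
At maturity, profit = |F_mkt − F*| = |113.57 − 111.3908| = $2.18 per barrel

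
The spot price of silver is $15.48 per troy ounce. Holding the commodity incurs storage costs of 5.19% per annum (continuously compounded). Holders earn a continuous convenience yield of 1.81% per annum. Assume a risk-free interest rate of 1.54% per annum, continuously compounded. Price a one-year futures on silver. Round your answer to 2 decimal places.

$16.26 per troy ounce

Net carry = r + u − y = 0.0154 + 0.0519 − 0.0181 = 0.0492
F = S·e^((r+u−y)T) = 15.48 · e^(0.0492 × 12/12) = 15.48 · e^0.049200
= 15.48 × 1.050430 = $16.26 per troy ounce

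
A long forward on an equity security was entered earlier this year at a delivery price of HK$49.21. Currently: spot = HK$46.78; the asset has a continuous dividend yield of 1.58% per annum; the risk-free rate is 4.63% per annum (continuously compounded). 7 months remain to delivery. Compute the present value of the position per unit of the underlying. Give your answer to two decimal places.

-HK$1.55

Current fair forward for the remaining 7 months: F = S·e^((r − q)·T), (r − q) = 0.0463 − 0.0158 = 0.0305
F = 46.78 · e^(0.0305 × 7/12) = 46.78 × 1.017951 = 47.6197
Value of long forward = (F − K)·e^(−rT) = (47.6197 − 49.21) · e^(−0.0463·7/12)
= -1.5903 × 0.973353 = -1.55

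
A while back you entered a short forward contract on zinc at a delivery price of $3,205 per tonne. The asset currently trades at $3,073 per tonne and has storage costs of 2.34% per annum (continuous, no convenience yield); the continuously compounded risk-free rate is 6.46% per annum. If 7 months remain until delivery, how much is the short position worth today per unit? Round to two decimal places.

Current fair forward for the remaining 7 months: F = S·e^((r + u)·T), (r + u) = 0.0646 + 0.0234 = 0.0880
F = 3073 · e^(0.0880 × 7/12) = 3073 × 1.05267373 = 3234.8664
Value of long forward = (F − K)·e^(−rT) = (3234.8664 − 3205) · e^(−0.0646·7/12)
= 29.8664 × 0.96301785 = 28.76
Short position value = −(long value) = -$28.76

-$28.76 per tonne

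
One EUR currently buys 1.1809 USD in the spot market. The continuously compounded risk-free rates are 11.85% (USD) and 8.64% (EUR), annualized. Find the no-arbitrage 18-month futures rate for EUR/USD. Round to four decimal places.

1.2392

F = S·e^((r_USD − r_EUR)T) = 1.1809 · e^((0.1185 − 0.0864) × 18/12)
= 1.1809 · e^0.048150 = 1.1809 × 1.049328
F = 1.2392 USD per EUR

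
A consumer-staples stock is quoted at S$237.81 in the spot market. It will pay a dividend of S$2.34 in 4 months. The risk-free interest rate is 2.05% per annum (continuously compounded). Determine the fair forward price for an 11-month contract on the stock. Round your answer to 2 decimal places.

PV(dividends) I = 2.34·e^(−0.0205·4/12)
I = 2.3241
F = (S − I)·e^(rT) = (237.81 − 2.3241) · e^(0.0205·11/12)
= 235.4859 · e^0.018792 = 235.4859 × 1.018970 = S$239.95

S$239.95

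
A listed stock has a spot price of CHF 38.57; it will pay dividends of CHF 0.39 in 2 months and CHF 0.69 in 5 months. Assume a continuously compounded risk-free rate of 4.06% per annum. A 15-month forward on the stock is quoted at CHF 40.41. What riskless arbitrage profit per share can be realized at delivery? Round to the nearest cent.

PV(dividends) I = 0.39·e^(−0.0406·2/12) + 0.69·e^(−0.0406·5/12) = 1.0658
Fair forward F* = (S − I)·e^(rT) = (38.57 − 1.0658)·e^0.050750 = 37.5042 × 1.052060 = 39.4567
Market CHF 40.41 > fair 39.4567: forward overpriced → cash-and-carry (borrow at r, buy the stock and collect the dividends, short the forward).
Profit at T = |F_mkt − F*| = |40.41 − 39.4567| = CHF 0.95 per share

CHF 0.95 per share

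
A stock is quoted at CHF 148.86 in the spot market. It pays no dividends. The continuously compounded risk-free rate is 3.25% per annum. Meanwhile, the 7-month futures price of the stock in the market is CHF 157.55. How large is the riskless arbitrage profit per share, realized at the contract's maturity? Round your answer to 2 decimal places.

Fair futures: F* = S·e^(carry·T), with carry = r = 0.0325
F* = 148.86 · e^(0.0325 × 7/12) = 148.86 · e^0.018958 = 148.86 × 1.019139 = CHF 151.7090
Market CHF 157.55 > fair CHF 151.7090: forward overpriced → cash-and-carry (buy spot, short the forward).
At maturity, profit = |F_mkt − F*| = |157.55 − 151.7090| = CHF 5.84 per share

CHF 5.84 per share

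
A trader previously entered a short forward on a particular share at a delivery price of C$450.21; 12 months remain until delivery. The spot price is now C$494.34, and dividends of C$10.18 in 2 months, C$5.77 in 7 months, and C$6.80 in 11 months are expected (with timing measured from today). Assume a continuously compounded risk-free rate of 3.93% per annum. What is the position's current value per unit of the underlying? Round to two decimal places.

PV(remaining dividends) I = 10.18·e^(−0.0393·2/12) + 5.77·e^(−0.0393·7/12) + 6.80·e^(−0.0393·11/12) = 22.3122
Current forward F = (S − I)·e^(rT) = (494.34 − 22.3122)·e^(0.0393·12/12) = 472.0278 × 1.040082 = 490.9476
Value (long) = (F − K)·e^(−rT) = (490.9476 − 450.21) × 0.961462 = 39.1677
Short position value = −(long value) = -C$39.17

-C$39.17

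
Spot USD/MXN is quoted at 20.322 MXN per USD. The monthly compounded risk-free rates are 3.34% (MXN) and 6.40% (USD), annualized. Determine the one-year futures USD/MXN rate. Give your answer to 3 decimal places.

By covered interest parity, F = S · (1+r_MXN/12)^(12T) / (1+r_USD/12)^(12T)
= 20.322 × 1.033916 / 1.065911 = 20.322 × 0.969983
F = 19.712 MXN per USD

19.712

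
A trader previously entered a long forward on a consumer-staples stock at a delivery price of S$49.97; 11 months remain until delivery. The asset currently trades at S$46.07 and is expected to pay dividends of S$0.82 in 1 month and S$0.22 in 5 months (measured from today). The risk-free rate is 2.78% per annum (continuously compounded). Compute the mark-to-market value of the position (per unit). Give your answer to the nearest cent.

-S$3.68

PV(remaining dividends) I = 0.82·e^(−0.0278·1/12) + 0.22·e^(−0.0278·5/12) = 1.0356
Current forward F = (S − I)·e^(rT) = (46.07 − 1.0356)·e^(0.0278·11/12) = 45.0344 × 1.025811 = 46.1968
Value (long) = (F − K)·e^(−rT) = (46.1968 − 49.97) × 0.974839 = -3.6783
Value = -S$3.68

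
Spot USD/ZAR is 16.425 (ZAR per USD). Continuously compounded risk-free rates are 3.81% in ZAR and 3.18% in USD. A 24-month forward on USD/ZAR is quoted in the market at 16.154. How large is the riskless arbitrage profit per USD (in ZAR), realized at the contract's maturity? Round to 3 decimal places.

Fair forward: F* = S·e^(carry·T), with carry = (r_ZAR − r_USD) = 0.0381 − 0.0318 = 0.0063
F* = 16.425 · e^(0.0063 × 24/12) = 16.425 · e^0.012600 = 16.425 × 1.012680 = 16.6333
Market 16.154 < fair 16.6333: forward underpriced → reverse cash-and-carry (short spot, go long the forward).
At maturity, profit = |F_mkt − F*| = |16.154 − 16.6333| = 0.479 per USD (in ZAR)

0.479 per USD (in ZAR)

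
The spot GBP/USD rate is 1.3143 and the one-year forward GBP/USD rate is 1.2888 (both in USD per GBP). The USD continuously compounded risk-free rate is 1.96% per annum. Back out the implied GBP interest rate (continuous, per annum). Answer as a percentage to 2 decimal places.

F = S·e^((r_USD − r_GBP)T) ⇒ r_GBP = r_USD − ln(F/S)/T
ln(1.2888/1.3143) = -0.019593; /(12/12) = -0.019593
r_GBP = 0.0196 + 0.019593 = 0.039193
r_GBP = 3.92%

3.92%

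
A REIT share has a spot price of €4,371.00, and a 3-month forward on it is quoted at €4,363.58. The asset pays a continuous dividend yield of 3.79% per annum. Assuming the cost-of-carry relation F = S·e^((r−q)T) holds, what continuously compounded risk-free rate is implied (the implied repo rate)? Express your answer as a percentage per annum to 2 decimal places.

From F = S·e^((r−q)T): (r − q) = ln(F/S)/T
ln(4363.58/4371.00) = ln(0.998302) = -0.001699
(r − q) = -0.001699 / (3/12) = -0.006796
r = ln(F/S)/T + q = -0.006796 + 0.0379 = 0.031104
r = 3.11%

3.11%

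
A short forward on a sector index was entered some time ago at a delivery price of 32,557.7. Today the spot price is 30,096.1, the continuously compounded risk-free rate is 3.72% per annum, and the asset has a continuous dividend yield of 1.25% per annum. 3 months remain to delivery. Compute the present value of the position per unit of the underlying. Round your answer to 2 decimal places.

Current fair forward for the remaining 3 months: F = S·e^((r − q)·T), (r − q) = 0.0372 − 0.0125 = 0.0247
F = 30096.1 · e^(0.0247 × 3/12) = 30096.1 × 1.00619410 = 30282.5183
Value of long forward = (F − K)·e^(−rT) = (30282.5183 − 32557.7) · e^(−0.0372·3/12)
= -2275.1817 × 0.99074311 = -2254.12
Short position value = −(long value) = 2254.12

2254.12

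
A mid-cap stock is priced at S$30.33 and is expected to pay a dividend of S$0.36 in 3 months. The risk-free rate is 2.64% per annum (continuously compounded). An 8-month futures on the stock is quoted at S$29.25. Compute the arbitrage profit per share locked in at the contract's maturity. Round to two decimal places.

S$1.25 per share

PV(dividends) I = 0.36·e^(−0.0264·3/12) = 0.3576
Fair futures F* = (S − I)·e^(rT) = (30.33 − 0.3576)·e^0.017600 = 29.9724 × 1.017756 = 30.5046
Market S$29.25 < fair 30.5046: forward underpriced → reverse cash-and-carry (short the stock, invest proceeds at r, pay the dividends, go long the forward).
Profit at T = |F_mkt − F*| = |29.25 − 30.5046| = S$1.25 per share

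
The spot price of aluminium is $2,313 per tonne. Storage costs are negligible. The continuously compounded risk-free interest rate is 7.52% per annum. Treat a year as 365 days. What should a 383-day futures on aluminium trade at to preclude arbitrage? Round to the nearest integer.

F = S·e^(rT) = 2313 · e^(0.0752 × 383/365) = 2313 · e^0.078908
= 2313 × 1.082105 = $2,503 per tonne

$2,503 per tonne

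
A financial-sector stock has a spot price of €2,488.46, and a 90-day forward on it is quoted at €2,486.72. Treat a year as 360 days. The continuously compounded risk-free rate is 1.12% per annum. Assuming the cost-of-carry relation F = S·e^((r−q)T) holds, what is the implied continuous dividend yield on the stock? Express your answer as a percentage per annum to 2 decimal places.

1.40%

From F = S·e^((r−q)T): (r − q) = ln(F/S)/T
ln(2486.72/2488.46) = ln(0.999301) = -0.000699
(r − q) = -0.000699 / (90/360) = -0.002796
q = r − ln(F/S)/T = 0.0112 + 0.002796 = 0.013996
q = 1.40%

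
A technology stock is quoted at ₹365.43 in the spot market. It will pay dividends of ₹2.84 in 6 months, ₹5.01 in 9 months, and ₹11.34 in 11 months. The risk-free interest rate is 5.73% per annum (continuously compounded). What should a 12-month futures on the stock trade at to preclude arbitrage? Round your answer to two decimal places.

PV(dividends) I = 2.84·e^(−0.0573·6/12) + 5.01·e^(−0.0573·9/12) + 11.34·e^(−0.0573·11/12)
I = 2.7598 + 4.7993 + 10.7597 = 18.3188
F = (S − I)·e^(rT) = (365.43 − 18.3188) · e^(0.0573·12/12)
= 347.1112 · e^0.057300 = 347.1112 × 1.058973 = ₹367.58

₹367.58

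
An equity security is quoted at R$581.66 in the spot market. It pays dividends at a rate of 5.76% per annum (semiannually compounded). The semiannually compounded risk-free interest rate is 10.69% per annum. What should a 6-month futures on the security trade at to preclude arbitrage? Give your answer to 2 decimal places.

R$595.60

F = S · (1+r/2)^(2T) / (1+q/2)^(2T)
= 581.66 × 1.053450 / 1.028800 = 581.66 × 1.023960
F = R$595.60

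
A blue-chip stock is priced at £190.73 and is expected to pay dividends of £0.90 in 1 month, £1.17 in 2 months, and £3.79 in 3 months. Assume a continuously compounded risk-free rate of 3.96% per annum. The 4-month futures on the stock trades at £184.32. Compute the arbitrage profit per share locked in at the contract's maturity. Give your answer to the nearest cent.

PV(dividends) I = 0.90·e^(−0.0396·1/12) + 1.17·e^(−0.0396·2/12) + 3.79·e^(−0.0396·3/12) = 5.8120
Fair futures F* = (S − I)·e^(rT) = (190.73 − 5.8120)·e^0.013200 = 184.9180 × 1.013288 = 187.3752
Market £184.32 < fair 187.3752: forward underpriced → reverse cash-and-carry (short the stock, invest proceeds at r, pay the dividends, go long the forward).
Profit at T = |F_mkt − F*| = |184.32 − 187.3752| = £3.06 per share

£3.06 per share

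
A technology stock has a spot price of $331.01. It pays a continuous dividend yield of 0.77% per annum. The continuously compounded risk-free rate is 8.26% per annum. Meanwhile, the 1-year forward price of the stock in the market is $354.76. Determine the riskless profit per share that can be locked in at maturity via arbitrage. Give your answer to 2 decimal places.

Fair forward: F* = S·e^(carry·T), with carry = (r − q) = 0.0826 − 0.0077 = 0.0749
F* = 331.01 · e^(0.0749 × 1) = 331.01 · e^0.074900 = 331.01 × 1.077776 = $356.7546
Market $354.76 < fair $356.7546: forward underpriced → reverse cash-and-carry (short spot, go long the forward).
At maturity, profit = |F_mkt − F*| = |354.76 − 356.7546| = $1.99 per share

$1.99 per share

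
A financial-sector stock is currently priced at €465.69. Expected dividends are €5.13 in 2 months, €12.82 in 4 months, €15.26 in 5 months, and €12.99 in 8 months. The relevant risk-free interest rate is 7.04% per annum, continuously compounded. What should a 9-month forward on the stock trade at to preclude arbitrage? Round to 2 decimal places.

PV(dividends) I = 5.13·e^(−0.0704·2/12) + 12.82·e^(−0.0704·4/12) + 15.26·e^(−0.0704·5/12) + 12.99·e^(−0.0704·8/12)
I = 5.0702 + 12.5227 + 14.8189 + 12.3944 = 44.8062
F = (S − I)·e^(rT) = (465.69 − 44.8062) · e^(0.0704·9/12)
= 420.8838 · e^0.052800 = 420.8838 × 1.054219 = €443.70

€443.70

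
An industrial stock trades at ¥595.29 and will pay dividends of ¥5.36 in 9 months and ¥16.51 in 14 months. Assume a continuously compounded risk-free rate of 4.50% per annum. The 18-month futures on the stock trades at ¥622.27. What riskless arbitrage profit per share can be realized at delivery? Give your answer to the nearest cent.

¥7.71 per share

PV(dividends) I = 5.36·e^(−0.0450·9/12) + 16.51·e^(−0.0450·14/12) = 20.8477
Fair futures F* = (S − I)·e^(rT) = (595.29 − 20.8477)·e^0.067500 = 574.4423 × 1.069830 = 614.5556
Market ¥622.27 > fair 614.5556: forward overpriced → cash-and-carry (borrow at r, buy the stock and collect the dividends, short the forward).
Profit at T = |F_mkt − F*| = |622.27 − 614.5556| = ¥7.71 per share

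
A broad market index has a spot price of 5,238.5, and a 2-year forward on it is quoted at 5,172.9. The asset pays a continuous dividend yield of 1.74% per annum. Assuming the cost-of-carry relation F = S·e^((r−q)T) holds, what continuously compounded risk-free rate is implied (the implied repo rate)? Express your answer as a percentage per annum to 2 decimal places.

From F = S·e^((r−q)T): (r − q) = ln(F/S)/T
ln(5172.9/5238.5) = ln(0.987477) = -0.012602
(r − q) = -0.012602 / (2) = -0.006301
r = ln(F/S)/T + q = -0.006301 + 0.0174 = 0.011099
r = 1.11%

1.11%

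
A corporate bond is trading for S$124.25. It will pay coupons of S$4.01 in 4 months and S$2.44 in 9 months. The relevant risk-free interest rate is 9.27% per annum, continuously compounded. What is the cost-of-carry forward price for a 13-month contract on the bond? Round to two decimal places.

PV(coupons) I = 4.01·e^(−0.0927·4/12) + 2.44·e^(−0.0927·9/12)
I = 3.8880 + 2.2761 = 6.1641
F = (S − I)·e^(rT) = (124.25 − 6.1641) · e^(0.0927·13/12)
= 118.0859 · e^0.100425 = 118.0859 × 1.105641 = S$130.56

S$130.56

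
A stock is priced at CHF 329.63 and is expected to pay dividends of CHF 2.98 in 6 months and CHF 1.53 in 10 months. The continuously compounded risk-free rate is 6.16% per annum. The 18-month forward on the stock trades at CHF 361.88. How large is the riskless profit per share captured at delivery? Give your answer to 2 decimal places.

PV(dividends) I = 2.98·e^(−0.0616·6/12) + 1.53·e^(−0.0616·10/12) = 4.3431
Fair forward F* = (S − I)·e^(rT) = (329.63 − 4.3431)·e^0.092400 = 325.2869 × 1.096803 = 356.7756
Market CHF 361.88 > fair 356.7756: forward overpriced → cash-and-carry (borrow at r, buy the stock and collect the dividends, short the forward).
Profit at T = |F_mkt − F*| = |361.88 − 356.7756| = CHF 5.10 per share

CHF 5.10 per share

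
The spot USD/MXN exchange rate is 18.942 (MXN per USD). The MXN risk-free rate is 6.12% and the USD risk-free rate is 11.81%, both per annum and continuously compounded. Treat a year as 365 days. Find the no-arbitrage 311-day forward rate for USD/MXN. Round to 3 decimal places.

F = S·e^((r_MXN − r_USD)T) = 18.942 · e^((0.0612 − 0.1181) × 311/365)
= 18.942 · e^-0.048482 = 18.942 × 0.952674
F = 18.046 MXN per USD

18.046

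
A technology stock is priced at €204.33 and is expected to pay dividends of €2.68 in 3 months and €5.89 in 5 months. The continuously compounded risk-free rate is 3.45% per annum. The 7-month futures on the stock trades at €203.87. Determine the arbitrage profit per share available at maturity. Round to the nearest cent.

€4.02 per share

PV(dividends) I = 2.68·e^(−0.0345·3/12) + 5.89·e^(−0.0345·5/12) = 8.4629
Fair futures F* = (S − I)·e^(rT) = (204.33 − 8.4629)·e^0.020125 = 195.8671 × 1.020329 = 199.8489
Market €203.87 > fair 199.8489: forward overpriced → cash-and-carry (borrow at r, buy the stock and collect the dividends, short the forward).
Profit at T = |F_mkt − F*| = |203.87 − 199.8489| = €4.02 per share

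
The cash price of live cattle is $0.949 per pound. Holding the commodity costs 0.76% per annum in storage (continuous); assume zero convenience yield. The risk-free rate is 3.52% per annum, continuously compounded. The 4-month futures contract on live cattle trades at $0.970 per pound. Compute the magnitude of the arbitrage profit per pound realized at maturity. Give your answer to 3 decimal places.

$0.007 per pound

Fair futures: F* = S·e^(carry·T), with carry = (r + u) = 0.0352 + 0.0076 = 0.0428
F* = 0.949 · e^(0.0428 × 4/12) = 0.949 · e^0.014267 = 0.949 × 1.014369 = $0.9626
Market $0.970 > fair $0.9626: forward overpriced → cash-and-carry (buy spot, short the forward).
At maturity, profit = |F_mkt − F*| = |0.970 − 0.9626| = $0.007 per pound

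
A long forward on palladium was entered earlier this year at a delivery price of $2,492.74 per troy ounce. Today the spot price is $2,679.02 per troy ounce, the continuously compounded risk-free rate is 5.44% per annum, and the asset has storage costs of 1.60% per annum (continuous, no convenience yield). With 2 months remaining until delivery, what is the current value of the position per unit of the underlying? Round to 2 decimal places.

Current fair forward for the remaining 2 months: F = S·e^((r + u)·T), (r + u) = 0.0544 + 0.0160 = 0.0704
F = 2679.02 · e^(0.0704 × 2/12) = 2679.02 × 1.01180244 = 2710.6390
Value of long forward = (F − K)·e^(−rT) = (2710.6390 − 2492.74) · e^(−0.0544·2/12)
= 217.8990 × 0.99097431 = 215.93

$215.93 per troy ounce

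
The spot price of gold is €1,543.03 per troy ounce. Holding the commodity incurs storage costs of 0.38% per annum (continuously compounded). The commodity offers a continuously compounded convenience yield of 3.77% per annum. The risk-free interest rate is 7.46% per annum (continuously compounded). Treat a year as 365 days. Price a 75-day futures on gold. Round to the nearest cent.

Net carry = r + u − y = 0.0746 + 0.0038 − 0.0377 = 0.0407
F = S·e^((r+u−y)T) = 1543.03 · e^(0.0407 × 75/365) = 1543.03 · e^0.00836301
= 1543.03 × 1.00839808 = €1,555.99 per troy ounce

€1,555.99 per troy ounce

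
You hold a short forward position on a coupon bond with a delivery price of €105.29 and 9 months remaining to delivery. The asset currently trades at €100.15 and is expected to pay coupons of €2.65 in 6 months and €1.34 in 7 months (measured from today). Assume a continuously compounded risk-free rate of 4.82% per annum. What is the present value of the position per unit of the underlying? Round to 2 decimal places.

€5.29

PV(remaining coupons) I = 2.65·e^(−0.0482·6/12) + 1.34·e^(−0.0482·7/12) = 3.8897
Current forward F = (S − I)·e^(rT) = (100.15 − 3.8897)·e^(0.0482·9/12) = 96.2603 × 1.036811 = 99.8037
Value (long) = (F − K)·e^(−rT) = (99.8037 − 105.29) × 0.964496 = -5.2915
Short position value = −(long value) = €5.29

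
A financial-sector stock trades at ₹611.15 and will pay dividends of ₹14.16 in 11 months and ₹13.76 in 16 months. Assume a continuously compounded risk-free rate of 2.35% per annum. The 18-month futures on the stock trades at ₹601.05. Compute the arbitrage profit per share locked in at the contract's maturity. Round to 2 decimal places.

₹3.86 per share

PV(dividends) I = 14.16·e^(−0.0235·11/12) + 13.76·e^(−0.0235·16/12) = 27.1938
Fair futures F* = (S − I)·e^(rT) = (611.15 − 27.1938)·e^0.035250 = 583.9562 × 1.035879 = 604.9080
Market ₹601.05 < fair 604.9080: forward underpriced → reverse cash-and-carry (short the stock, invest proceeds at r, pay the dividends, go long the forward).
Profit at T = |F_mkt − F*| = |601.05 − 604.9080| = ₹3.86 per share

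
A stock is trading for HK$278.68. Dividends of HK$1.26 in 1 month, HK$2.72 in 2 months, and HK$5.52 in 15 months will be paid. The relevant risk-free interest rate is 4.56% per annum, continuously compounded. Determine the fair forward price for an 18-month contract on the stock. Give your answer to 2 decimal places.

PV(dividends) I = 1.26·e^(−0.0456·1/12) + 2.72·e^(−0.0456·2/12) + 5.52·e^(−0.0456·15/12)
I = 1.2552 + 2.6994 + 5.2142 = 9.1688
F = (S − I)·e^(rT) = (278.68 − 9.1688) · e^(0.0456·18/12)
= 269.5112 · e^0.068400 = 269.5112 × 1.070794 = HK$288.59

HK$288.59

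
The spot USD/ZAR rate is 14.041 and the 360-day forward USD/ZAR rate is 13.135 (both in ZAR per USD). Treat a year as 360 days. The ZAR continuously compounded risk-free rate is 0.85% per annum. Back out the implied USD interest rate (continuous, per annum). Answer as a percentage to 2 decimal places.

7.52%

F = S·e^((r_ZAR − r_USD)T) ⇒ r_USD = r_ZAR − ln(F/S)/T
ln(13.135/14.041) = -0.066701; /(360/360) = -0.066701
r_USD = 0.0085 + 0.066701 = 0.075201
r_USD = 7.52%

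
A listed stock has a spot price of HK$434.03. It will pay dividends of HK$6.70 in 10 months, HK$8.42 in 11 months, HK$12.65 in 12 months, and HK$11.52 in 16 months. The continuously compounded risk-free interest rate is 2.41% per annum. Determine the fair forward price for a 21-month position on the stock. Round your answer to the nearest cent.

HK$412.77

PV(dividends) I = 6.70·e^(−0.0241·10/12) + 8.42·e^(−0.0241·11/12) + 12.65·e^(−0.0241·12/12) + 11.52·e^(−0.0241·16/12)
I = 6.5668 + 8.2360 + 12.3488 + 11.1557 = 38.3073
F = (S − I)·e^(rT) = (434.03 − 38.3073) · e^(0.0241·21/12)
= 395.7227 · e^0.042175 = 395.7227 × 1.043077 = HK$412.77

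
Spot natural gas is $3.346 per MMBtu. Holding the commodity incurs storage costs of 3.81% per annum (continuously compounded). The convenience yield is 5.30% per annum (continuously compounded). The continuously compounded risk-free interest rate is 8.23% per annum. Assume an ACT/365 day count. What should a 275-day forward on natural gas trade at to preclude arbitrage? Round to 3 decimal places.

$3.520 per MMBtu

Net carry = r + u − y = 0.0823 + 0.0381 − 0.0530 = 0.0674
F = S·e^((r+u−y)T) = 3.346 · e^(0.0674 × 275/365) = 3.346 · e^0.050781
= 3.346 × 1.052092 = $3.520 per MMBtu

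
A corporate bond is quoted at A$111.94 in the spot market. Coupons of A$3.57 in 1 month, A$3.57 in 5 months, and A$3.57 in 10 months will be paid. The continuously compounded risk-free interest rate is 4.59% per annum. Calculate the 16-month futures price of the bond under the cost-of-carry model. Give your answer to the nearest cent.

PV(coupons) I = 3.57·e^(−0.0459·1/12) + 3.57·e^(−0.0459·5/12) + 3.57·e^(−0.0459·10/12)
I = 3.5564 + 3.5024 + 3.4360 = 10.4948
F = (S − I)·e^(rT) = (111.94 − 10.4948) · e^(0.0459·16/12)
= 101.4452 · e^0.061200 = 101.4452 × 1.063112 = A$107.85

A$107.85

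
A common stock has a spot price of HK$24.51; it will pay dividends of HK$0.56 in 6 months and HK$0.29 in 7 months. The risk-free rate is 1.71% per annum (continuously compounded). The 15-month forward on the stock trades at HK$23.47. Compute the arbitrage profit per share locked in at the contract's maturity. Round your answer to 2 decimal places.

HK$0.71 per share

PV(dividends) I = 0.56·e^(−0.0171·6/12) + 0.29·e^(−0.0171·7/12) = 0.8424
Fair forward F* = (S − I)·e^(rT) = (24.51 − 0.8424)·e^0.021375 = 23.6676 × 1.021605 = 24.1789
Market HK$23.47 < fair 24.1789: forward underpriced → reverse cash-and-carry (short the stock, invest proceeds at r, pay the dividends, go long the forward).
Profit at T = |F_mkt − F*| = |23.47 − 24.1789| = HK$0.71 per share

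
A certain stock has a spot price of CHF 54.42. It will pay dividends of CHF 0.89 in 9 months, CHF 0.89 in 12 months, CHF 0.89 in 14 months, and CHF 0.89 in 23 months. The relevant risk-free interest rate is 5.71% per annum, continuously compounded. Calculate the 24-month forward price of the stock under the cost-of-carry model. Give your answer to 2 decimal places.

PV(dividends) I = 0.89·e^(−0.0571·9/12) + 0.89·e^(−0.0571·12/12) + 0.89·e^(−0.0571·14/12) + 0.89·e^(−0.0571·23/12)
I = 0.8527 + 0.8406 + 0.8326 + 0.7977 = 3.3236
F = (S − I)·e^(rT) = (54.42 − 3.3236) · e^(0.0571·24/12)
= 51.0964 · e^0.114200 = 51.0964 × 1.120976 = CHF 57.28

CHF 57.28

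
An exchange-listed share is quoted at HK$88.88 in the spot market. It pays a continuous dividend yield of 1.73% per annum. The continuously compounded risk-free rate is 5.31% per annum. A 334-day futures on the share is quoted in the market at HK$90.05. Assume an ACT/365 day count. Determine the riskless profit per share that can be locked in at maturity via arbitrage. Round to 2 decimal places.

Fair futures: F* = S·e^(carry·T), with carry = (r − q) = 0.0531 − 0.0173 = 0.0358
F* = 88.88 · e^(0.0358 × 334/365) = 88.88 · e^0.032759 = 88.88 × 1.033301 = HK$91.8398
Market HK$90.05 < fair HK$91.8398: forward underpriced → reverse cash-and-carry (short spot, go long the forward).
At maturity, profit = |F_mkt − F*| = |90.05 − 91.8398| = HK$1.79 per share

HK$1.79 per share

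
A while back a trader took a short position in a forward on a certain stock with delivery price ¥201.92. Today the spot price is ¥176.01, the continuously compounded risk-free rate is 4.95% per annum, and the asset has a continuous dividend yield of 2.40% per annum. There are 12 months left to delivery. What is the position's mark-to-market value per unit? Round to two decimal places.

Current fair forward for the remaining 12 months: F = S·e^((r − q)·T), (r − q) = 0.0495 − 0.0240 = 0.0255
F = 176.01 · e^(0.0255 × 12/12) = 176.01 × 1.025828 = 180.5560
Value of long forward = (F − K)·e^(−rT) = (180.5560 − 201.92) · e^(−0.0495·12/12)
= -21.3640 × 0.951705 = -20.33
Short position value = −(long value) = ¥20.33

¥20.33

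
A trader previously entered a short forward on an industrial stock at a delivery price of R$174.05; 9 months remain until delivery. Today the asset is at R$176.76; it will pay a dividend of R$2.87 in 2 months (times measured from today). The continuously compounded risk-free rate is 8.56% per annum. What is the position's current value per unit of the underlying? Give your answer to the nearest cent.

PV(remaining dividends) I = 2.87·e^(−0.0856·2/12) = 2.8293
Current forward F = (S − I)·e^(rT) = (176.76 − 2.8293)·e^(0.0856·9/12) = 173.9307 × 1.066306 = 185.4633
Value (long) = (F − K)·e^(−rT) = (185.4633 − 174.05) × 0.937817 = 10.7036
Short position value = −(long value) = -R$10.70

-R$10.70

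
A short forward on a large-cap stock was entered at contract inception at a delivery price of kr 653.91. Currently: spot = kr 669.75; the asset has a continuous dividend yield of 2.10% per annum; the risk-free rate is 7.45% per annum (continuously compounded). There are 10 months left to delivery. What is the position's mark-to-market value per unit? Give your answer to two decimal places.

Current fair forward for the remaining 10 months: F = S·e^((r − q)·T), (r − q) = 0.0745 − 0.0210 = 0.0535
F = 669.75 · e^(0.0535 × 10/12) = 669.75 × 1.045592 = 700.2852
Value of long forward = (F − K)·e^(−rT) = (700.2852 − 653.91) · e^(−0.0745·10/12)
= 46.3752 × 0.939805 = 43.58
Short position value = −(long value) = -kr 43.58

-kr 43.58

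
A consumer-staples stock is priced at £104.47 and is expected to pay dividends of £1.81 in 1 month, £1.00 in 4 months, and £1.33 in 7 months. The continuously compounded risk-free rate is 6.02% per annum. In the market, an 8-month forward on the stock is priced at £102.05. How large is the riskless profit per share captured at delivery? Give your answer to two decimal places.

PV(dividends) I = 1.81·e^(−0.0602·1/12) + 1.00·e^(−0.0602·4/12) + 1.33·e^(−0.0602·7/12) = 4.0652
Fair forward F* = (S − I)·e^(rT) = (104.47 − 4.0652)·e^0.040133 = 100.4048 × 1.040949 = 104.5163
Market £102.05 < fair 104.5163: forward underpriced → reverse cash-and-carry (short the stock, invest proceeds at r, pay the dividends, go long the forward).
Profit at T = |F_mkt − F*| = |102.05 − 104.5163| = £2.47 per share

£2.47 per share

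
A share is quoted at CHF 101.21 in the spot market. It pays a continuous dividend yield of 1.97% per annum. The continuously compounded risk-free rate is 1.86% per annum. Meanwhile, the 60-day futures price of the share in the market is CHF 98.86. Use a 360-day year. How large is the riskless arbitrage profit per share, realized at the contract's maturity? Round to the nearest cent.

Fair futures: F* = S·e^(carry·T), with carry = (r − q) = 0.0186 − 0.0197 = -0.0011
F* = 101.21 · e^(-0.0011 × 60/360) = 101.21 · e^-0.000183 = 101.21 × 0.999817 = CHF 101.1915
Market CHF 98.86 < fair CHF 101.1915: forward underpriced → reverse cash-and-carry (short spot, go long the forward).
At maturity, profit = |F_mkt − F*| = |98.86 − 101.1915| = CHF 2.33 per share

CHF 2.33 per share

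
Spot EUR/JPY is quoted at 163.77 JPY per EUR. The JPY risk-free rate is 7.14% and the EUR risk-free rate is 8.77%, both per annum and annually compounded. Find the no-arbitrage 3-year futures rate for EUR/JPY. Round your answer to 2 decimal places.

By covered interest parity, F = S · (1+r_JPY)^T / (1+r_EUR)^T
= 163.77 × 1.229858 / 1.286848 = 163.77 × 0.955713
F = 156.52 JPY per EUR

156.52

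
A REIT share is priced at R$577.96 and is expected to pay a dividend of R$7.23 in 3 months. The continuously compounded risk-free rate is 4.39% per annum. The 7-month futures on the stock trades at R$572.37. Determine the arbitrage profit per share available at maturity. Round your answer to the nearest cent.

R$13.25 per share

PV(dividends) I = 7.23·e^(−0.0439·3/12) = 7.1511
Fair futures F* = (S − I)·e^(rT) = (577.96 − 7.1511)·e^0.025608 = 570.8089 × 1.025939 = 585.6151
Market R$572.37 < fair 585.6151: forward underpriced → reverse cash-and-carry (short the stock, invest proceeds at r, pay the dividends, go long the forward).
Profit at T = |F_mkt − F*| = |572.37 − 585.6151| = R$13.25 per share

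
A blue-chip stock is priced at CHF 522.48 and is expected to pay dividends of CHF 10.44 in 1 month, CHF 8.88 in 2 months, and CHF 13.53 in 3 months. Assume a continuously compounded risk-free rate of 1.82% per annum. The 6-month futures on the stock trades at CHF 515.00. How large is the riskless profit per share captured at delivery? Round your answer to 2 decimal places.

PV(dividends) I = 10.44·e^(−0.0182·1/12) + 8.88·e^(−0.0182·2/12) + 13.53·e^(−0.0182·3/12) = 32.7459
Fair futures F* = (S − I)·e^(rT) = (522.48 − 32.7459)·e^0.009100 = 489.7341 × 1.009142 = 494.2112
Market CHF 515.00 > fair 494.2112: forward overpriced → cash-and-carry (borrow at r, buy the stock and collect the dividends, short the forward).
Profit at T = |F_mkt − F*| = |515.00 − 494.2112| = CHF 20.79 per share

CHF 20.79 per share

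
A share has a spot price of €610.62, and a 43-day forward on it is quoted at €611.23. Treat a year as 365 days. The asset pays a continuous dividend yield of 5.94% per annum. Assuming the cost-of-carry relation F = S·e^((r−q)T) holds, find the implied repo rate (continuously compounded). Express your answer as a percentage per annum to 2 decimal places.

6.79%

From F = S·e^((r−q)T): (r − q) = ln(F/S)/T
ln(611.23/610.62) = ln(1.000999) = 0.000999
(r − q) = 0.000999 / (43/365) = 0.008480
r = ln(F/S)/T + q = 0.008480 + 0.0594 = 0.067880
r = 6.79%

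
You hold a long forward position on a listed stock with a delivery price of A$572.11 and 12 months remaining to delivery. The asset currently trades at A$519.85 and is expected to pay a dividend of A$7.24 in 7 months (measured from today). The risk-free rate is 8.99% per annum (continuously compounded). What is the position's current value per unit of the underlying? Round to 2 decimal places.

-A$9.94

PV(remaining dividends) I = 7.24·e^(−0.0899·7/12) = 6.8701
Current forward F = (S − I)·e^(rT) = (519.85 − 6.8701)·e^(0.0899·12/12) = 512.9799 × 1.094065 = 561.2334
Value (long) = (F − K)·e^(−rT) = (561.2334 − 572.11) × 0.914023 = -9.9415
Value = -A$9.94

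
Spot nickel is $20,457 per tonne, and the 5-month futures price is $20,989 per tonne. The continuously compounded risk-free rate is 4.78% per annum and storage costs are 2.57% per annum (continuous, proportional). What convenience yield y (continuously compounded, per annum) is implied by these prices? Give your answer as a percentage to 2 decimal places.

F = S·e^((r+u−y)T) ⇒ (r+u−y) = ln(F/S)/T
ln(20989/20457) = 0.025673; /T ⇒ 0.061615
y = r + u − ln(F/S)/T = 0.0478 + 0.0257 − 0.061615 = 0.011885
y = 1.19%

1.19%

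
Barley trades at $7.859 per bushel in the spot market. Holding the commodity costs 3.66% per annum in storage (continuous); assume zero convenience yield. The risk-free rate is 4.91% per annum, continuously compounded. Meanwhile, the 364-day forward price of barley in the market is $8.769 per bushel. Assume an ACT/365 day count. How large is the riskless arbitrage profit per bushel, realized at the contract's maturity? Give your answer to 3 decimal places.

$0.209 per bushel

Fair forward: F* = S·e^(carry·T), with carry = (r + u) = 0.0491 + 0.0366 = 0.0857
F* = 7.859 · e^(0.0857 × 364/365) = 7.859 · e^0.085465 = 7.859 × 1.089223 = $8.5602
Market $8.769 > fair $8.5602: forward overpriced → cash-and-carry (buy spot, short the forward).
At maturity, profit = |F_mkt − F*| = |8.769 − 8.5602| = $0.209 per bushel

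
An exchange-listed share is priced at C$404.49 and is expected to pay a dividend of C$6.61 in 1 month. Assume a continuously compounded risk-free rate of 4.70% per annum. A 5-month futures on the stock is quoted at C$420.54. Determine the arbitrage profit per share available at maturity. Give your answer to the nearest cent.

PV(dividends) I = 6.61·e^(−0.0470·1/12) = 6.5842
Fair futures F* = (S − I)·e^(rT) = (404.49 − 6.5842)·e^0.019583 = 397.9058 × 1.019776 = 405.7748
Market C$420.54 > fair 405.7748: forward overpriced → cash-and-carry (borrow at r, buy the stock and collect the dividends, short the forward).
Profit at T = |F_mkt − F*| = |420.54 − 405.7748| = C$14.77 per share

C$14.77 per share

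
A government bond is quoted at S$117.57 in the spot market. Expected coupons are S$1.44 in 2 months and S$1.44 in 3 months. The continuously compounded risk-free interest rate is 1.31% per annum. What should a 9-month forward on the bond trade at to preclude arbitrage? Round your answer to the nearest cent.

S$115.83

PV(coupons) I = 1.44·e^(−0.0131·2/12) + 1.44·e^(−0.0131·3/12)
I = 1.4369 + 1.4353 = 2.8722
F = (S − I)·e^(rT) = (117.57 − 2.8722) · e^(0.0131·9/12)
= 114.6978 · e^0.009825 = 114.6978 × 1.009873 = S$115.83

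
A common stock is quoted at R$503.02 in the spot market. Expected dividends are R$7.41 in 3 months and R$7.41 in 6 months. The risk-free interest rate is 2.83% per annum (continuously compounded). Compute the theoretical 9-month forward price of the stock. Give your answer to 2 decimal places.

PV(dividends) I = 7.41·e^(−0.0283·3/12) + 7.41·e^(−0.0283·6/12)
I = 7.3578 + 7.3059 = 14.6637
F = (S − I)·e^(rT) = (503.02 − 14.6637) · e^(0.0283·9/12)
= 488.3563 · e^0.021225 = 488.3563 × 1.021452 = R$498.83

R$498.83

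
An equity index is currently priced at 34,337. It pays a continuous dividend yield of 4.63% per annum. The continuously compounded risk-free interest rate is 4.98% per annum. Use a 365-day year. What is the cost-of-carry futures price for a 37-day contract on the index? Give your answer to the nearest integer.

34,349

F = S·e^((r − q)T) = 34337 · e^((0.0498 − 0.0463) × 37/365)
= 34337 · e^0.000355 = 34337 × 1.000355
F = 34,349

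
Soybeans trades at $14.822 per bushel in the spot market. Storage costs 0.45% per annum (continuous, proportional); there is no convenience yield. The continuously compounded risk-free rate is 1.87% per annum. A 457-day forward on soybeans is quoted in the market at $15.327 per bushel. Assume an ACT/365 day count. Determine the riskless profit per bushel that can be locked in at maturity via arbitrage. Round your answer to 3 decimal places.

Fair forward: F* = S·e^(carry·T), with carry = (r + u) = 0.0187 + 0.0045 = 0.0232
F* = 14.822 · e^(0.0232 × 457/365) = 14.822 · e^0.029048 = 14.822 × 1.029474 = $15.2589
Market $15.327 > fair $15.2589: forward overpriced → cash-and-carry (buy spot, short the forward).
At maturity, profit = |F_mkt − F*| = |15.327 − 15.2589| = $0.068 per bushel

$0.068 per bushel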